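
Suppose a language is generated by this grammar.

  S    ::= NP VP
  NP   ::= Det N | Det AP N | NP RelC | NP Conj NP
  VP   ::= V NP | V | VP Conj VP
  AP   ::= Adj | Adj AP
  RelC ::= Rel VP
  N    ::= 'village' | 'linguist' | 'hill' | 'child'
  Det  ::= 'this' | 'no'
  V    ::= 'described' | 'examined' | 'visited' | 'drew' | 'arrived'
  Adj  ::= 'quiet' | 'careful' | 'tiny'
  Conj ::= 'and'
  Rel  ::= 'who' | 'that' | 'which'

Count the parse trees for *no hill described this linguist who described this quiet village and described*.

The two bracketings:
[S [NP [Det no] [N hill]] [VP [V described] [NP [NP [Det this] [N linguist]] [RelC [Rel who] [VP [VP [V described] [NP [Det this] [AP [Adj quiet]] [N village]]] [Conj and] [VP [V described]]]]]]]
[S [NP [Det no] [N hill]] [VP [VP [V described] [NP [NP [Det this] [N linguist]] [RelC [Rel who] [VP [V described] [NP [Det this] [AP [Adj quiet]] [N village]]]]]] [Conj and] [VP [V described]]]]
The trees differ in how a recursive rule is bracketed over the same span.

2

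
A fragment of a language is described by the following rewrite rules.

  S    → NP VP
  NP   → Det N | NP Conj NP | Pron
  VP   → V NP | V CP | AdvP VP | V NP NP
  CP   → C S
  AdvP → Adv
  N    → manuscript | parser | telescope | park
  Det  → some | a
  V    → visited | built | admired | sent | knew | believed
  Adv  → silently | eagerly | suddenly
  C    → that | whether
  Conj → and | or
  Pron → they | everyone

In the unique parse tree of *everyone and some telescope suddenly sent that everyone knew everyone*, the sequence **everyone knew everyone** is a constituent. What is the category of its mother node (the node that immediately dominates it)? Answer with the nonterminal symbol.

CP

S
  NP
    NP
      Pron: everyone
    Conj: and
    NP
      Det: some
      N: telescope
  VP
    AdvP
      Adv: suddenly
    VP
      V: sent
      CP
        C: that
        S
          NP
            Pron: everyone
          VP
            V: knew
            NP
              Pron: everyone
The span 'everyone knew everyone' is the S node built by S → NP VP.
Its mother is the CP built by CP → C S.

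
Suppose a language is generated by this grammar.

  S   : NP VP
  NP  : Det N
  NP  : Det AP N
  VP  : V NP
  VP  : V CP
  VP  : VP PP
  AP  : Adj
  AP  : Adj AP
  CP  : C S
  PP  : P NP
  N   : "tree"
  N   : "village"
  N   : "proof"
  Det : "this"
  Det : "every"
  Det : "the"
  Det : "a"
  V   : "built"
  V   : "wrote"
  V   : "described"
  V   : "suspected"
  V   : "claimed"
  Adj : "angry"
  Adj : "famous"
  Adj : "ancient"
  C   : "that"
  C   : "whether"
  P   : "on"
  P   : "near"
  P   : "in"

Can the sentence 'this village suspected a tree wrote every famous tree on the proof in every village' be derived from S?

Ungrammatical

For S → NP VP, the only prefix that parses as NP is 'this village', but the remainder 'suspected a tree wrote every famous tree on the proof in every village' is not a VP under these rules.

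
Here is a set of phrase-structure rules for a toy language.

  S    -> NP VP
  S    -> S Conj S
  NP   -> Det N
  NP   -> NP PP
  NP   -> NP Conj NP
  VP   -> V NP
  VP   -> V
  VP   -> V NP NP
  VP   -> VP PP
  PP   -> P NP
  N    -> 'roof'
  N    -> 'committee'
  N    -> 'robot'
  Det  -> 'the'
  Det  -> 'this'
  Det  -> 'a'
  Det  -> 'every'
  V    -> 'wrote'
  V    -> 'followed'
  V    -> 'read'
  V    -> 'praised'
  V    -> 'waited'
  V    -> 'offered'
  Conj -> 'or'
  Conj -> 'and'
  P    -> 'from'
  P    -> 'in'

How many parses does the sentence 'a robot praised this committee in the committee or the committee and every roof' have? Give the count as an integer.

7

Two of the 7 distinct bracketings:
[S [NP [Det a] [N robot]] [VP [V praised] [NP [NP [Det this] [N committee]] [PP [P in] [NP [NP [Det the] [N committee]] [Conj or] [NP [NP [Det the] [N committee]] [Conj and] [NP [Det every] [N roof]]]]]]]]
[S [NP [Det a] [N robot]] [VP [V praised] [NP [NP [Det this] [N committee]] [PP [P in] [NP [NP [NP [Det the] [N committee]] [Conj or] [NP [Det the] [N committee]]] [Conj and] [NP [Det every] [N roof]]]]]]]
The trees differ in how a recursive rule is bracketed over the same span.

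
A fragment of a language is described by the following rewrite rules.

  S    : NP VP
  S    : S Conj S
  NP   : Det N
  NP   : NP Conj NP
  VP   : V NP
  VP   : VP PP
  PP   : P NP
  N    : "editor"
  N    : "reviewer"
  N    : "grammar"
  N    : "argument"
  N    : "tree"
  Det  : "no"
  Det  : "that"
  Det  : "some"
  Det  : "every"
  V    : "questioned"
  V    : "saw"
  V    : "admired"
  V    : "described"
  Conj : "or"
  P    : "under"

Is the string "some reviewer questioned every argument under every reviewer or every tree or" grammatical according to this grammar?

Ungrammatical

For S → NP VP, the only prefix that parses as NP is 'some reviewer', but the remainder 'questioned every argument under every reviewer or every tree or' is not a VP under these rules. The alternative S rule S → S Conj S likewise has no satisfying split.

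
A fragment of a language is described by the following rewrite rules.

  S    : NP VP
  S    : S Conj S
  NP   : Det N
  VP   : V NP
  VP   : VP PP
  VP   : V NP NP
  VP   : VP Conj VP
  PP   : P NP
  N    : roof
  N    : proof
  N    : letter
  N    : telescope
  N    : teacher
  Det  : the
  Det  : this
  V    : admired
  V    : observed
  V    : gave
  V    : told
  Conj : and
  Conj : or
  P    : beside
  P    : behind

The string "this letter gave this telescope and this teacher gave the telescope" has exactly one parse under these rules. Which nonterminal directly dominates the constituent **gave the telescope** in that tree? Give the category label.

[S [S [NP [Det this] [N letter]] [VP [V gave] [NP [Det this] [N telescope]]]] [Conj and] [S [NP [Det this] [N teacher]] [VP [V gave] [NP [Det the] [N telescope]]]]]
The span 'gave the telescope' is the VP node built by VP → V NP.
Its mother is the S built by S → NP VP.

S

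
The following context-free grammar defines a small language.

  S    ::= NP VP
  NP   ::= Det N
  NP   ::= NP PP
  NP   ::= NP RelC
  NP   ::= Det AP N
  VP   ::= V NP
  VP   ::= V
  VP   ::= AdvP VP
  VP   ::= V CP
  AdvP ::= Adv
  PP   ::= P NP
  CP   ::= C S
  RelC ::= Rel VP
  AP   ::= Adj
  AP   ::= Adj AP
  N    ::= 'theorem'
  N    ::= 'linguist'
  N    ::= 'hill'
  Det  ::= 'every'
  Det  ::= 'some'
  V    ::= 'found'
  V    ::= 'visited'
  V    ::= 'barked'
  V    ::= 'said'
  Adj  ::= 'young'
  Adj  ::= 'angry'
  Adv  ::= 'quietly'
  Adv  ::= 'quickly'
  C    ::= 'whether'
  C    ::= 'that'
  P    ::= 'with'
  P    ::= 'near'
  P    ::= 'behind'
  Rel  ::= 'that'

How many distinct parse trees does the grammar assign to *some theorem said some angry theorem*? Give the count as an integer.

1

[S [NP [Det some] [N theorem]] [VP [V said] [NP [Det some] [AP [Adj angry]] [N theorem]]]]
No rule offers an alternative attachment or grouping for any span, so this is the only derivation.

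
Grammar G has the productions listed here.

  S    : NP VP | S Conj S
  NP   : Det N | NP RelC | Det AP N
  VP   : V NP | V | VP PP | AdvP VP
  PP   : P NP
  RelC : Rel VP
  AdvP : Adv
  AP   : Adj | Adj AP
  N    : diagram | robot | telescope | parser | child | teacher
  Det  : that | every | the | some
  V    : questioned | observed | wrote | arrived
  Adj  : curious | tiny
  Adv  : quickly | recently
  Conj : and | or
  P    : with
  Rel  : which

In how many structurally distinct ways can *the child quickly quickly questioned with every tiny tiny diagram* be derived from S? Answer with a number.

3

Two of the 3 distinct bracketings:
[S [NP [Det the] [N child]] [VP [VP [AdvP [Adv quickly]] [VP [AdvP [Adv quickly]] [VP [V questioned]]]] [PP [P with] [NP [Det every] [AP [Adj tiny] [AP [Adj tiny]]] [N diagram]]]]]
[S [NP [Det the] [N child]] [VP [AdvP [Adv quickly]] [VP [VP [AdvP [Adv quickly]] [VP [V questioned]]] [PP [P with] [NP [Det every] [AP [Adj tiny] [AP [Adj tiny]]] [N diagram]]]]]]
The trees differ in how a recursive rule is bracketed over the same span.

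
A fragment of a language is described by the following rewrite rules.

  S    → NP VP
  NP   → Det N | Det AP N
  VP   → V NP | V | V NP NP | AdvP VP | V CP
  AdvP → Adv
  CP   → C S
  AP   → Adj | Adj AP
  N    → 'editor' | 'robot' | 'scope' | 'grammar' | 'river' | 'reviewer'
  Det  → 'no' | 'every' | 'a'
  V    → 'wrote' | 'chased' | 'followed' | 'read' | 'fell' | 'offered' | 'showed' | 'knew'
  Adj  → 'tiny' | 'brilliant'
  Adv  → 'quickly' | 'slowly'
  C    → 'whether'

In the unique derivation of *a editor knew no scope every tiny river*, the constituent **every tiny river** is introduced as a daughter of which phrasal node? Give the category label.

[S [NP [Det a] [N editor]] [VP [V knew] [NP [Det no] [N scope]] [NP [Det every] [AP [Adj tiny]] [N river]]]]
The span 'every tiny river' is the NP node built by NP → Det AP N.
Its mother is the VP built by VP → V NP NP.

VP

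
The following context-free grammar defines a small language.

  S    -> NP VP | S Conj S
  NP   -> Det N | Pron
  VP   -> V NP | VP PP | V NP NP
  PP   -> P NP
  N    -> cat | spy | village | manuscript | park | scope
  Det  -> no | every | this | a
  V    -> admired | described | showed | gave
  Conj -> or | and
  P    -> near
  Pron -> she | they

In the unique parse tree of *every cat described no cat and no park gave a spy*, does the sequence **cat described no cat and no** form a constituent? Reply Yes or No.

No

[S [S [NP [Det every] [N cat]] [VP [V described] [NP [Det no] [N cat]]]] [Conj and] [S [NP [Det no] [N park]] [VP [V gave] [NP [Det a] [N spy]]]]]
The smallest constituent containing 'cat described no cat and no' is the S spanning 'every cat described no cat and no park gave a spy'; no single node in the tree dominates exactly the given words.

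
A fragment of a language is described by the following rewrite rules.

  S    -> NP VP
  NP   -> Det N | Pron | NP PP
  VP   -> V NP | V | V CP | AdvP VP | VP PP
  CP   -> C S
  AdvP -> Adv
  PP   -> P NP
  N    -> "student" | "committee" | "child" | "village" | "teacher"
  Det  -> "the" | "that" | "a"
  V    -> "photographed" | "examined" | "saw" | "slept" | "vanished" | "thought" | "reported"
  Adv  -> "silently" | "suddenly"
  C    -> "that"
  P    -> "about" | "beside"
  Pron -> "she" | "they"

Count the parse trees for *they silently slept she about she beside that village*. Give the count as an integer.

9

Two of the 9 distinct bracketings:
[S [NP [Pron they]] [VP [AdvP [Adv silently]] [VP [V slept] [NP [NP [Pron she]] [PP [P about] [NP [NP [Pron she]] [PP [P beside] [NP [Det that] [N village]]]]]]]]]
[S [NP [Pron they]] [VP [AdvP [Adv silently]] [VP [V slept] [NP [NP [NP [Pron she]] [PP [P about] [NP [Pron she]]]] [PP [P beside] [NP [Det that] [N village]]]]]]]
The trees differ in how a recursive rule is bracketed over the same span.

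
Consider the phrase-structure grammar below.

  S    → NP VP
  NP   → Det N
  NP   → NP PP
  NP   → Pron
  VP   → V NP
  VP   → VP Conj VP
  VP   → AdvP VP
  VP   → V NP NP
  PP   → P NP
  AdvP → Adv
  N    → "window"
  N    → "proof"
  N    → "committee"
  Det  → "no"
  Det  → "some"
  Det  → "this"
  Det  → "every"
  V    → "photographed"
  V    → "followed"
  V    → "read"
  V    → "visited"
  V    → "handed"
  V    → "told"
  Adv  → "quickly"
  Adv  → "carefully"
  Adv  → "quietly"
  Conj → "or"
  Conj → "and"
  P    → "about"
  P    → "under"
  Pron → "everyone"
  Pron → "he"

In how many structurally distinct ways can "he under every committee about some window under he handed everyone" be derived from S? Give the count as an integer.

Two of the 5 distinct bracketings:
[S [NP [NP [Pron he]] [PP [P under] [NP [NP [Det every] [N committee]] [PP [P about] [NP [NP [Det some] [N window]] [PP [P under] [NP [Pron he]]]]]]]] [VP [V handed] [NP [Pron everyone]]]]
[S [NP [NP [Pron he]] [PP [P under] [NP [NP [NP [Det every] [N committee]] [PP [P about] [NP [Det some] [N window]]]] [PP [P under] [NP [Pron he]]]]]] [VP [V handed] [NP [Pron everyone]]]]
The trees differ in how a recursive rule is bracketed over the same span.

5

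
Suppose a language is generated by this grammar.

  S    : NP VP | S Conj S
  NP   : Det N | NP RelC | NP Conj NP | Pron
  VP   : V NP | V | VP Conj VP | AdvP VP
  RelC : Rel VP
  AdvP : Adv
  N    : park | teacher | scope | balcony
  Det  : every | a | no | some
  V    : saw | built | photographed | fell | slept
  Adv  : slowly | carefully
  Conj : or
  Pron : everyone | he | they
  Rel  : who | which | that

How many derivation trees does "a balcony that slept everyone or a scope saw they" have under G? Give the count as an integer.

The two bracketings:
[S [NP [NP [Det a] [N balcony]] [RelC [Rel that] [VP [V slept] [NP [NP [Pron everyone]] [Conj or] [NP [Det a] [N scope]]]]]] [VP [V saw] [NP [Pron they]]]]
[S [NP [NP [NP [Det a] [N balcony]] [RelC [Rel that] [VP [V slept] [NP [Pron everyone]]]]] [Conj or] [NP [Det a] [N scope]]] [VP [V saw] [NP [Pron they]]]]
The trees differ in how a recursive rule is bracketed over the same span.

2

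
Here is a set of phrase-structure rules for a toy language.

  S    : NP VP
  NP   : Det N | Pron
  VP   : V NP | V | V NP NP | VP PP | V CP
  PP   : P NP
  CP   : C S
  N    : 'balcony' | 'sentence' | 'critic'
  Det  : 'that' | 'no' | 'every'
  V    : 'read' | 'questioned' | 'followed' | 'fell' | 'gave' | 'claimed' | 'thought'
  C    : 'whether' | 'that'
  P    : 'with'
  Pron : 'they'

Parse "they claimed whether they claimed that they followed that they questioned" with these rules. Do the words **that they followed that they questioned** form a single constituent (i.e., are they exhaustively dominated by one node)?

Yes

[S [NP [Pron they]] [VP [V claimed] [CP [C whether] [S [NP [Pron they]] [VP [V claimed] [CP [C that] [S [NP [Pron they]] [VP [V followed] [CP [C that] [S [NP [Pron they]] [VP [V questioned]]]]]]]]]]]]
The words 'that they followed that they questioned' are exhaustively dominated by a single CP node (built by CP → C S), so they form a constituent.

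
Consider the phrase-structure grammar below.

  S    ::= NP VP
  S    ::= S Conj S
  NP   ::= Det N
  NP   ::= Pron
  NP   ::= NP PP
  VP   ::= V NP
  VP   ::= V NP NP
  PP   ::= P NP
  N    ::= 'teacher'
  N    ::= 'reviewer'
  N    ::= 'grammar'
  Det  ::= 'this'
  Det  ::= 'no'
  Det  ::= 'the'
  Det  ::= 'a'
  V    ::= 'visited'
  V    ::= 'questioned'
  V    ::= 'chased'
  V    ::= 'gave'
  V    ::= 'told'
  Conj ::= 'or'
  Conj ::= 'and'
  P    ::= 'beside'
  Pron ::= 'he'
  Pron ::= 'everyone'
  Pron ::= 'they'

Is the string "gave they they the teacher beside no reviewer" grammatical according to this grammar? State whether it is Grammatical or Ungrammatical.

Ungrammatical

For S → NP VP, no prefix of the string parses as an NP. The alternative S rule S → S Conj S likewise has no satisfying split.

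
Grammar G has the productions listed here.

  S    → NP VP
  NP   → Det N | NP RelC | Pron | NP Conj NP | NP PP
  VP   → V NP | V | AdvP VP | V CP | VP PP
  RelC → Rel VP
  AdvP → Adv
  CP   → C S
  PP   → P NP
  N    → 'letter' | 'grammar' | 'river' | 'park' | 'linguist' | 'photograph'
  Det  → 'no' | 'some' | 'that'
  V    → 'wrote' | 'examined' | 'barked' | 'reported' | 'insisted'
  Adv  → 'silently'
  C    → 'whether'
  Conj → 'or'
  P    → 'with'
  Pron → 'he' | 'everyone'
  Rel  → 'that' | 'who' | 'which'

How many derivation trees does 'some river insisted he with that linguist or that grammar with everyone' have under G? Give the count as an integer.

Two of the 10 distinct bracketings:
[S [NP [Det some] [N river]] [VP [V insisted] [NP [NP [NP [Pron he]] [PP [P with] [NP [Det that] [N linguist]]]] [Conj or] [NP [NP [Det that] [N grammar]] [PP [P with] [NP [Pron everyone]]]]]]]
[S [NP [Det some] [N river]] [VP [V insisted] [NP [NP [Pron he]] [PP [P with] [NP [NP [Det that] [N linguist]] [Conj or] [NP [NP [Det that] [N grammar]] [PP [P with] [NP [Pron everyone]]]]]]]]]
The trees differ in how a recursive rule is bracketed over the same span.

10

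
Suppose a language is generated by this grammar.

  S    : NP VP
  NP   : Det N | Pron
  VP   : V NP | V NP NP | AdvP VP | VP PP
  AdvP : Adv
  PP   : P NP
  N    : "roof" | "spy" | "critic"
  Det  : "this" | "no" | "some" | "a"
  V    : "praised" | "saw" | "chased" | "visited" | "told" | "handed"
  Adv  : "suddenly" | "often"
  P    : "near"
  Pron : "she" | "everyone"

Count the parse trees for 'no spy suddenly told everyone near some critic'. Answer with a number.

2

The two bracketings:
[S [NP [Det no] [N spy]] [VP [AdvP [Adv suddenly]] [VP [VP [V told] [NP [Pron everyone]]] [PP [P near] [NP [Det some] [N critic]]]]]]
[S [NP [Det no] [N spy]] [VP [VP [AdvP [Adv suddenly]] [VP [V told] [NP [Pron everyone]]]] [PP [P near] [NP [Det some] [N critic]]]]]
The trees differ in how a recursive rule is bracketed over the same span.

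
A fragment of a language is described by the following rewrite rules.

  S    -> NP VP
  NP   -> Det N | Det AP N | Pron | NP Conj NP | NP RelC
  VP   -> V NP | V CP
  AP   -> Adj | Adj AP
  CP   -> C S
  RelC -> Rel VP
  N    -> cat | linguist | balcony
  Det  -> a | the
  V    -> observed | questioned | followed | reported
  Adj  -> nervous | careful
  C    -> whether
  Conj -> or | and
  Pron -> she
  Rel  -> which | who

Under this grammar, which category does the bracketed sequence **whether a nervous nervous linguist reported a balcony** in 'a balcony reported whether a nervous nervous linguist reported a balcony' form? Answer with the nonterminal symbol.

[S [NP [Det a] [N balcony]] [VP [V reported] [CP [C whether] [S [NP [Det a] [AP [Adj nervous] [AP [Adj nervous]]] [N linguist]] [VP [V reported] [NP [Det a] [N balcony]]]]]]]
The span 'whether a nervous nervous linguist reported a balcony' is the CP node built by CP → C S.

CP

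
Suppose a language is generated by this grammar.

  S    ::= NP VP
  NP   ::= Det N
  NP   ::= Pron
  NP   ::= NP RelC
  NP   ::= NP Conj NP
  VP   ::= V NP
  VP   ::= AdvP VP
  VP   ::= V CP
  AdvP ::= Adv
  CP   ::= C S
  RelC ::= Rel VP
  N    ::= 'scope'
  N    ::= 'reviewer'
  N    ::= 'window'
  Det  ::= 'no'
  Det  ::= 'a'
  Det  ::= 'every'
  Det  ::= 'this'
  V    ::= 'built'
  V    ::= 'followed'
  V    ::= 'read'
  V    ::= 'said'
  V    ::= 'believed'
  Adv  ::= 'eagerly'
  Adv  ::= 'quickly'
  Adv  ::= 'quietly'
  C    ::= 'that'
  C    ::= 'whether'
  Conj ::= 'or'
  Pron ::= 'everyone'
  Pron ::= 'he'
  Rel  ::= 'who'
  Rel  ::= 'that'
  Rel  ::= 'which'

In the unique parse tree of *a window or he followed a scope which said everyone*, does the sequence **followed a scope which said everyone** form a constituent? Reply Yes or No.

Yes

[S [NP [NP [Det a] [N window]] [Conj or] [NP [Pron he]]] [VP [V followed] [NP [NP [Det a] [N scope]] [RelC [Rel which] [VP [V said] [NP [Pron everyone]]]]]]]
The words 'followed a scope which said everyone' are exhaustively dominated by a single VP node (built by VP → V NP), so they form a constituent.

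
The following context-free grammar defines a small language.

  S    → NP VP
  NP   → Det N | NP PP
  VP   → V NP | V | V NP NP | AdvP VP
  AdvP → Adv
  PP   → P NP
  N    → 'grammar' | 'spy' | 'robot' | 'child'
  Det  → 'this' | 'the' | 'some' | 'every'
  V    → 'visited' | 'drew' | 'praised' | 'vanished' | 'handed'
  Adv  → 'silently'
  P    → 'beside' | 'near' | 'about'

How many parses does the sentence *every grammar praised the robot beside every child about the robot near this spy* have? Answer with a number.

Two of the 5 distinct bracketings:
[S [NP [Det every] [N grammar]] [VP [V praised] [NP [NP [Det the] [N robot]] [PP [P beside] [NP [NP [Det every] [N child]] [PP [P about] [NP [NP [Det the] [N robot]] [PP [P near] [NP [Det this] [N spy]]]]]]]]]]
[S [NP [Det every] [N grammar]] [VP [V praised] [NP [NP [Det the] [N robot]] [PP [P beside] [NP [NP [NP [Det every] [N child]] [PP [P about] [NP [Det the] [N robot]]]] [PP [P near] [NP [Det this] [N spy]]]]]]]]
The trees differ in how a recursive rule is bracketed over the same span.

5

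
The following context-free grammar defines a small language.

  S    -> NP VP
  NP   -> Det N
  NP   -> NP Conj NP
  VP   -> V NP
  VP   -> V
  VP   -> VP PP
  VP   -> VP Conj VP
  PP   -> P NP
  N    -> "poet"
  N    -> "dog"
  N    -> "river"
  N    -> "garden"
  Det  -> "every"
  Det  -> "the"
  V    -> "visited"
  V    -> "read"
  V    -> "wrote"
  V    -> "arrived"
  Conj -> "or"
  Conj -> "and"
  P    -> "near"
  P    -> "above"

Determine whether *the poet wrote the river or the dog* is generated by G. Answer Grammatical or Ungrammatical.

Grammatical

[S [NP [Det the] [N poet]] [VP [V wrote] [NP [NP [Det the] [N river]] [Conj or] [NP [Det the] [N dog]]]]]
Each bracket corresponds to one application of a listed rule, so the string is derivable from S.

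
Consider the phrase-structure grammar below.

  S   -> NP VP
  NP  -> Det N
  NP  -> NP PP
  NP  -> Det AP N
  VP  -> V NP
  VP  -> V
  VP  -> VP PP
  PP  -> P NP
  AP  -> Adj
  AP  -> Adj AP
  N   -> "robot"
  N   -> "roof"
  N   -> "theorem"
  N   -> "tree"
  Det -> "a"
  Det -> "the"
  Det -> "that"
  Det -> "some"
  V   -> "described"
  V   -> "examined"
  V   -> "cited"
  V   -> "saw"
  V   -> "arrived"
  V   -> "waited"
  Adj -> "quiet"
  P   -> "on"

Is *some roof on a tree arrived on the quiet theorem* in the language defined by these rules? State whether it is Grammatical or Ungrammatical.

S
  NP
    NP
      Det: some
      N: roof
    PP
      P: on
      NP
        Det: a
        N: tree
  VP
    VP
      V: arrived
    PP
      P: on
      NP
        Det: the
        AP
          Adj: quiet
        N: theorem
Every word is introduced by a lexical rule and the phrasal rules combine the resulting categories into a single S.

Grammatical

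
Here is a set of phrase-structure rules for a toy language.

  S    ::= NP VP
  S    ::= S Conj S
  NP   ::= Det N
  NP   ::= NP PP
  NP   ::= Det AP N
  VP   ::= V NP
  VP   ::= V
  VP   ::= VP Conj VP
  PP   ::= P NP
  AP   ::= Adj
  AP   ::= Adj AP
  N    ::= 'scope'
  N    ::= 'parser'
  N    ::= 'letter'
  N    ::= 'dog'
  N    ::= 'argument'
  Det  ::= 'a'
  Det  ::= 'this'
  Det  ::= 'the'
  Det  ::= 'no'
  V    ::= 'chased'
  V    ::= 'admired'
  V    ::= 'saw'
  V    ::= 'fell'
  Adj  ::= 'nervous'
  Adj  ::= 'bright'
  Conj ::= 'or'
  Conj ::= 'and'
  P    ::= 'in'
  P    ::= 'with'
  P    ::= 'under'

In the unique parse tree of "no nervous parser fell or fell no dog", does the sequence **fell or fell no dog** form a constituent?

Yes

[S [NP [Det no] [AP [Adj nervous]] [N parser]] [VP [VP [V fell]] [Conj or] [VP [V fell] [NP [Det no] [N dog]]]]]
The words 'fell or fell no dog' are exhaustively dominated by a single VP node (built by VP → VP Conj VP), so they form a constituent.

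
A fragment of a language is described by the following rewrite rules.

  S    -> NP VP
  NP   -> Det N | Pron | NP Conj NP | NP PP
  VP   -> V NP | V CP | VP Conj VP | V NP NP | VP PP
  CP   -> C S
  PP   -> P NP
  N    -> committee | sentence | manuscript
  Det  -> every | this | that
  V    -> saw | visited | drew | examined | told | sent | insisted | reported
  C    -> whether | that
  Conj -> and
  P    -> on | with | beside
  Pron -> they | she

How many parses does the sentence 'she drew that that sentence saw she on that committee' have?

3

Two of the 3 distinct bracketings:
[S [NP [Pron she]] [VP [V drew] [CP [C that] [S [NP [Det that] [N sentence]] [VP [V saw] [NP [NP [Pron she]] [PP [P on] [NP [Det that] [N committee]]]]]]]]]
[S [NP [Pron she]] [VP [V drew] [CP [C that] [S [NP [Det that] [N sentence]] [VP [VP [V saw] [NP [Pron she]]] [PP [P on] [NP [Det that] [N committee]]]]]]]]
The difference turns on whether NP → NP PP is used at the relevant span, versus an alternative expansion of NP.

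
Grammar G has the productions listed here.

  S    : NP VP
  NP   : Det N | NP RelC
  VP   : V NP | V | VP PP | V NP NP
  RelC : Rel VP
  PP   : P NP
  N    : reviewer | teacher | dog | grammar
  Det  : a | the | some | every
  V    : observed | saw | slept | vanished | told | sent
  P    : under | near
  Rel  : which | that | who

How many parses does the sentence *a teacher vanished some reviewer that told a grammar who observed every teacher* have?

6

Two of the 6 distinct bracketings:
[S [NP [Det a] [N teacher]] [VP [V vanished] [NP [NP [Det some] [N reviewer]] [RelC [Rel that] [VP [V told] [NP [NP [Det a] [N grammar]] [RelC [Rel who] [VP [V observed] [NP [Det every] [N teacher]]]]]]]]]]
[S [NP [Det a] [N teacher]] [VP [V vanished] [NP [NP [Det some] [N reviewer]] [RelC [Rel that] [VP [V told] [NP [NP [Det a] [N grammar]] [RelC [Rel who] [VP [V observed]]]] [NP [Det every] [N teacher]]]]]]]
The difference turns on whether VP → V is used at the relevant span, versus an alternative expansion of VP.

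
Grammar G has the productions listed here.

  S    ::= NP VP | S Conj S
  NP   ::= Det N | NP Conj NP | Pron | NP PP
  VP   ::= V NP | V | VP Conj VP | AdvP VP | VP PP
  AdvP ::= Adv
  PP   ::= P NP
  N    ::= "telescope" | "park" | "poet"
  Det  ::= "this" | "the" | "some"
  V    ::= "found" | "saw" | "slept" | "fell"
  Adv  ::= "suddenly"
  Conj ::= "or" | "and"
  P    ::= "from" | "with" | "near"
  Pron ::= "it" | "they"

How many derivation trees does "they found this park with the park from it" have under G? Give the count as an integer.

Two of the 5 distinct bracketings:
[S [NP [Pron they]] [VP [V found] [NP [NP [Det this] [N park]] [PP [P with] [NP [NP [Det the] [N park]] [PP [P from] [NP [Pron it]]]]]]]]
[S [NP [Pron they]] [VP [V found] [NP [NP [NP [Det this] [N park]] [PP [P with] [NP [Det the] [N park]]]] [PP [P from] [NP [Pron it]]]]]]
The trees differ in how a recursive rule is bracketed over the same span.

5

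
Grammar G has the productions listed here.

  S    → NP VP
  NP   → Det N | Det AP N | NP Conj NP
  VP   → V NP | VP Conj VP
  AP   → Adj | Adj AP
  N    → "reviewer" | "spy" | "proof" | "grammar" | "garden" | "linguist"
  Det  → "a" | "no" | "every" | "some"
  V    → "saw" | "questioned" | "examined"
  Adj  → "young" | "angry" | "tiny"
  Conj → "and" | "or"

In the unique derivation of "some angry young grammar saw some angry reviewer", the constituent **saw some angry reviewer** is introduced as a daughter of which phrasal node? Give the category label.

S

S
  NP
    Det: some
    AP
      Adj: angry
      AP
        Adj: young
    N: grammar
  VP
    V: saw
    NP
      Det: some
      AP
        Adj: angry
      N: reviewer
The span 'saw some angry reviewer' is the VP node built by VP → V NP.
Its mother is the S built by S → NP VP.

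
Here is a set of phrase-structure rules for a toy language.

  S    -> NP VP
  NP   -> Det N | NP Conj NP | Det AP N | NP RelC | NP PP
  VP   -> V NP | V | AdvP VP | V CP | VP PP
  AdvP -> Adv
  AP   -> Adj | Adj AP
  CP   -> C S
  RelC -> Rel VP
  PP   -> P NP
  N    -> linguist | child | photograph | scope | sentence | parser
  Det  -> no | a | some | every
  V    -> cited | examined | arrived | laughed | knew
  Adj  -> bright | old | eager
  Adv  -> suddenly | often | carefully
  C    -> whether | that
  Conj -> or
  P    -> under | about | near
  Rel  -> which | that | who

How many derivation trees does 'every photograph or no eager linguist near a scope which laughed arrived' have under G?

5

Two of the 5 distinct bracketings:
[S [NP [NP [Det every] [N photograph]] [Conj or] [NP [NP [NP [Det no] [AP [Adj eager]] [N linguist]] [PP [P near] [NP [Det a] [N scope]]]] [RelC [Rel which] [VP [V laughed]]]]] [VP [V arrived]]]
[S [NP [NP [Det every] [N photograph]] [Conj or] [NP [NP [Det no] [AP [Adj eager]] [N linguist]] [PP [P near] [NP [NP [Det a] [N scope]] [RelC [Rel which] [VP [V laughed]]]]]]] [VP [V arrived]]]
The trees differ in how a recursive rule is bracketed over the same span.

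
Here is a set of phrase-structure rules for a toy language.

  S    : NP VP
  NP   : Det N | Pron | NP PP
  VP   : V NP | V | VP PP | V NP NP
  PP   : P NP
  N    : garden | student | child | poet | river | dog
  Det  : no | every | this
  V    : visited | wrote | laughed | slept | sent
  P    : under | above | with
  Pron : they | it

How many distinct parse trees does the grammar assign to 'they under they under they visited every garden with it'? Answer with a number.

4

Two of the 4 distinct bracketings:
[S [NP [NP [Pron they]] [PP [P under] [NP [NP [Pron they]] [PP [P under] [NP [Pron they]]]]]] [VP [V visited] [NP [NP [Det every] [N garden]] [PP [P with] [NP [Pron it]]]]]]
[S [NP [NP [Pron they]] [PP [P under] [NP [NP [Pron they]] [PP [P under] [NP [Pron they]]]]]] [VP [VP [V visited] [NP [Det every] [N garden]]] [PP [P with] [NP [Pron it]]]]]
The difference turns on whether VP → VP PP is used at the relevant span, versus an alternative expansion of VP.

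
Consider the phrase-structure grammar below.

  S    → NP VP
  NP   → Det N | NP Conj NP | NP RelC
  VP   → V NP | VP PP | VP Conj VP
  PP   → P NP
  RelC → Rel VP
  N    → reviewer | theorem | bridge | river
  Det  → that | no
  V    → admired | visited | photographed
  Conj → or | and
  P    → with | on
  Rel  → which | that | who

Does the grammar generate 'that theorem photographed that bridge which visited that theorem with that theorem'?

S
  NP
    Det: that
    N: theorem
  VP
    V: photographed
    NP
      NP
        Det: that
        N: bridge
      RelC
        Rel: which
        VP
          VP
            V: visited
            NP
              Det: that
              N: theorem
          PP
            P: with
            NP
              Det: that
              N: theorem
The bracketing above is licensed at every node by one of the given productions, with S at the root.

Grammatical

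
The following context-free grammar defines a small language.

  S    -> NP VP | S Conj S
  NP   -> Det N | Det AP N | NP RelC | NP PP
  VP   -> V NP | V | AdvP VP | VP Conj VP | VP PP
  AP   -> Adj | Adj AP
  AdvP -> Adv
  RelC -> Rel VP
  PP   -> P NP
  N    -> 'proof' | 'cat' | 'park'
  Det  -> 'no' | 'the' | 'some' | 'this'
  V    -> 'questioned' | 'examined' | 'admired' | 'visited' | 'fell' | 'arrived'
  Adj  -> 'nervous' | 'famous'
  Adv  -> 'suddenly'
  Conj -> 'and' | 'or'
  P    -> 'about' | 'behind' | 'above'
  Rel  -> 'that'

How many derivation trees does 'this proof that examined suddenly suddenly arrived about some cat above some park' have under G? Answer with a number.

9

Two of the 9 distinct bracketings:
[S [NP [NP [Det this] [N proof]] [RelC [Rel that] [VP [V examined]]]] [VP [AdvP [Adv suddenly]] [VP [AdvP [Adv suddenly]] [VP [VP [V arrived]] [PP [P about] [NP [NP [Det some] [N cat]] [PP [P above] [NP [Det some] [N park]]]]]]]]]
[S [NP [NP [Det this] [N proof]] [RelC [Rel that] [VP [V examined]]]] [VP [AdvP [Adv suddenly]] [VP [AdvP [Adv suddenly]] [VP [VP [VP [V arrived]] [PP [P about] [NP [Det some] [N cat]]]] [PP [P above] [NP [Det some] [N park]]]]]]]
The difference turns on whether NP → NP PP is used at the relevant span, versus an alternative expansion of NP.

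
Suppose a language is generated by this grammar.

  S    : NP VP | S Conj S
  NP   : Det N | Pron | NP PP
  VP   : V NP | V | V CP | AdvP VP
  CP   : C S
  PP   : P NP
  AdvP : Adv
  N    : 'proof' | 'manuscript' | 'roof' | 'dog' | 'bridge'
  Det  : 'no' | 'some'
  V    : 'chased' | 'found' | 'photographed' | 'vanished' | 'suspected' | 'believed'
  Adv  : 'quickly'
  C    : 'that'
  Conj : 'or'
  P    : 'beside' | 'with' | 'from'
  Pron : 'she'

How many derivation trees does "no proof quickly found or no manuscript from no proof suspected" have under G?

1

[S [S [NP [Det no] [N proof]] [VP [AdvP [Adv quickly]] [VP [V found]]]] [Conj or] [S [NP [NP [Det no] [N manuscript]] [PP [P from] [NP [Det no] [N proof]]]] [VP [V suspected]]]]
No rule offers an alternative attachment or grouping for any span, so this is the only derivation.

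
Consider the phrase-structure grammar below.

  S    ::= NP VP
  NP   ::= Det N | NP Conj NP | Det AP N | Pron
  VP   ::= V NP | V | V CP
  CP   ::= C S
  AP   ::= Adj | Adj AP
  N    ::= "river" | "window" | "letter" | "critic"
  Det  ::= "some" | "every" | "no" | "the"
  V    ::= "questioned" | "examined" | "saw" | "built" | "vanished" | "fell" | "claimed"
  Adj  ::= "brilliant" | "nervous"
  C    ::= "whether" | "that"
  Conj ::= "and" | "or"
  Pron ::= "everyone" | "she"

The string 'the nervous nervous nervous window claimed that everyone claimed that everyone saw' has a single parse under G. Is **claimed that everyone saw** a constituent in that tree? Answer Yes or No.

Yes

[S [NP [Det the] [AP [Adj nervous] [AP [Adj nervous] [AP [Adj nervous]]]] [N window]] [VP [V claimed] [CP [C that] [S [NP [Pron everyone]] [VP [V claimed] [CP [C that] [S [NP [Pron everyone]] [VP [V saw]]]]]]]]]
The words 'claimed that everyone saw' are exhaustively dominated by a single VP node (built by VP → V CP), so they form a constituent.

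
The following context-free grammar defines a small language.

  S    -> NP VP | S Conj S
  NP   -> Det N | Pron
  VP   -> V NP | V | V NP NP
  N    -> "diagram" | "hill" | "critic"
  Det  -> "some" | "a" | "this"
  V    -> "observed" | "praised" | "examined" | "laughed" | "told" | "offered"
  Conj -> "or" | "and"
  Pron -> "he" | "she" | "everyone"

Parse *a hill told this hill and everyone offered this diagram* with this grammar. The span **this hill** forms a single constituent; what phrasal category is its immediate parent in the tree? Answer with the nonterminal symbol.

VP

[S [S [NP [Det a] [N hill]] [VP [V told] [NP [Det this] [N hill]]]] [Conj and] [S [NP [Pron everyone]] [VP [V offered] [NP [Det this] [N diagram]]]]]
The span 'this hill' is the NP node built by NP → Det N.
Its mother is the VP built by VP → V NP.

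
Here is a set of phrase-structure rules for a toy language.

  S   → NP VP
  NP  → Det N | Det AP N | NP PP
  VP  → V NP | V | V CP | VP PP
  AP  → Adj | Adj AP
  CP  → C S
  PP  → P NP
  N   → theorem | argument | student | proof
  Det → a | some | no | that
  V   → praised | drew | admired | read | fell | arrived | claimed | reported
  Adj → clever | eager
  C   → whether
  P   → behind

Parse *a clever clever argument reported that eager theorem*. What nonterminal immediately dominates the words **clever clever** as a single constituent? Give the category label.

S
  NP
    Det: a
    AP
      Adj: clever
      AP
        Adj: clever
    N: argument
  VP
    V: reported
    NP
      Det: that
      AP
        Adj: eager
      N: theorem
The span 'clever clever' is the AP node built by AP → Adj AP.

AP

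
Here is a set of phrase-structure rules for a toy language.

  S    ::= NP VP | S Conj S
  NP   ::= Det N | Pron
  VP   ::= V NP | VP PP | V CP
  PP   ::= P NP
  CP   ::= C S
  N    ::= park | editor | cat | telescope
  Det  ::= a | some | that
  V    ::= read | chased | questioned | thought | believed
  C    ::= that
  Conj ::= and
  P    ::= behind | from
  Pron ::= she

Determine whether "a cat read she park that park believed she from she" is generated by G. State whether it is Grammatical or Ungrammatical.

A Pron word can never sit immediately before an N word in any string this grammar generates, so the substring 'she park' rules out a derivation.

Ungrammatical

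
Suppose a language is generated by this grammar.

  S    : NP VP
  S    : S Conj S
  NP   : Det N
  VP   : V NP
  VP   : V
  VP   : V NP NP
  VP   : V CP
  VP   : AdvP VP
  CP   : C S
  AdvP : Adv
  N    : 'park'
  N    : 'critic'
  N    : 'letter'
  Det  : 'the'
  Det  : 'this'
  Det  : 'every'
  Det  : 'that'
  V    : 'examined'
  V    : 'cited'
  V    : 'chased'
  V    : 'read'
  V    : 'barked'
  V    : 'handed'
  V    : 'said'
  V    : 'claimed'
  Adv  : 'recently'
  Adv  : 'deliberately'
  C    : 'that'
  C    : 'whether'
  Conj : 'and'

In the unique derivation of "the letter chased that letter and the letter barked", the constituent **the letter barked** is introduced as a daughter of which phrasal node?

[S [S [NP [Det the] [N letter]] [VP [V chased] [NP [Det that] [N letter]]]] [Conj and] [S [NP [Det the] [N letter]] [VP [V barked]]]]
The span 'the letter barked' is the S node built by S → NP VP.
Its mother is the S built by S → S Conj S.

S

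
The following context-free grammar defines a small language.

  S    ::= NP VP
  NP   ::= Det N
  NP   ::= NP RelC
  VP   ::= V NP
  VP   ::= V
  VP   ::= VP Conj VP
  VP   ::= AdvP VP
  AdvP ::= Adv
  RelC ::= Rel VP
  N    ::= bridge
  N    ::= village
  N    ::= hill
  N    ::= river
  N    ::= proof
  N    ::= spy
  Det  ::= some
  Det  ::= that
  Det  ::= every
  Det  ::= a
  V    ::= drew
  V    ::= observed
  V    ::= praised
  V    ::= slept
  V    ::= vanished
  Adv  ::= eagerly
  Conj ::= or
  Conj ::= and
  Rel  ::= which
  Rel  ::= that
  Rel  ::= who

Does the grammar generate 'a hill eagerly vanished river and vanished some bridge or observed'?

A V word can never sit immediately before an N word in any string this grammar generates, so the substring 'vanished river' rules out a derivation.

Ungrammatical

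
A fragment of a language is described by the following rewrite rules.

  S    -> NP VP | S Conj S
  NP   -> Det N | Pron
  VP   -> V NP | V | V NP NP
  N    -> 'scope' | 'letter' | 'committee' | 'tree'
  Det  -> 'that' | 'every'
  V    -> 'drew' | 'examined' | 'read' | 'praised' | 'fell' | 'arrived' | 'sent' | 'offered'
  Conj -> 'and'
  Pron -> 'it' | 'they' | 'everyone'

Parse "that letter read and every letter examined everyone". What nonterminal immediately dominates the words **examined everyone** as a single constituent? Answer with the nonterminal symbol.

[S [S [NP [Det that] [N letter]] [VP [V read]]] [Conj and] [S [NP [Det every] [N letter]] [VP [V examined] [NP [Pron everyone]]]]]
The span 'examined everyone' is the VP node built by VP → V NP.

VP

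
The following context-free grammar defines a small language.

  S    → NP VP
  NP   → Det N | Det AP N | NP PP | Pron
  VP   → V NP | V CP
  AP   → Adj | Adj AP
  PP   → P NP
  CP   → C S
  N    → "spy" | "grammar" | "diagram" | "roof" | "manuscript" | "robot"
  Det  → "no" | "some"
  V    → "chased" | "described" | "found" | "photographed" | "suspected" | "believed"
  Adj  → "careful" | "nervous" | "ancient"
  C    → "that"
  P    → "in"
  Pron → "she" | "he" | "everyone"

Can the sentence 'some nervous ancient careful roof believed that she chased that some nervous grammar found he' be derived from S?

Grammatical

[S [NP [Det some] [AP [Adj nervous] [AP [Adj ancient] [AP [Adj careful]]]] [N roof]] [VP [V believed] [CP [C that] [S [NP [Pron she]] [VP [V chased] [CP [C that] [S [NP [Det some] [AP [Adj nervous]] [N grammar]] [VP [V found] [NP [Pron he]]]]]]]]]]
Every word is introduced by a lexical rule and the phrasal rules combine the resulting categories into a single S.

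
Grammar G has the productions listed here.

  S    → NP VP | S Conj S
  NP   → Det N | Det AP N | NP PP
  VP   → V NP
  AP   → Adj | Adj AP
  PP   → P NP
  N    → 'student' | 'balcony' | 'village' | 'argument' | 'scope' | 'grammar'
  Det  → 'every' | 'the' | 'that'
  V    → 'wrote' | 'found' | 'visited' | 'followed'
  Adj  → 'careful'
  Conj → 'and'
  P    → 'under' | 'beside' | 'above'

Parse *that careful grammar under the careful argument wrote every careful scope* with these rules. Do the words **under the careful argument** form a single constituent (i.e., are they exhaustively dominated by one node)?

Yes

[S [NP [NP [Det that] [AP [Adj careful]] [N grammar]] [PP [P under] [NP [Det the] [AP [Adj careful]] [N argument]]]] [VP [V wrote] [NP [Det every] [AP [Adj careful]] [N scope]]]]
The words 'under the careful argument' are exhaustively dominated by a single PP node (built by PP → P NP), so they form a constituent.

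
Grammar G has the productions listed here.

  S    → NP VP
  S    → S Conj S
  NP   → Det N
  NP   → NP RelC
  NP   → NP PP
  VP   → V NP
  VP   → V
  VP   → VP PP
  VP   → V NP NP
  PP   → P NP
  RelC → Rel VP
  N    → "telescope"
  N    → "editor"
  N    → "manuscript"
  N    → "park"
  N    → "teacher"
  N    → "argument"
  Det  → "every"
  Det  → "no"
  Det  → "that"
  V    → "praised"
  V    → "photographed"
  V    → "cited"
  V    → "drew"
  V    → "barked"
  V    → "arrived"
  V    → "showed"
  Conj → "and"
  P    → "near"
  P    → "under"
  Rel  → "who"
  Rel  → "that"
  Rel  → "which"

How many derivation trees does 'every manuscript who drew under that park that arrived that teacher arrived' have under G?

Two of the 4 distinct bracketings:
[S [NP [NP [Det every] [N manuscript]] [RelC [Rel who] [VP [VP [V drew]] [PP [P under] [NP [NP [Det that] [N park]] [RelC [Rel that] [VP [V arrived] [NP [Det that] [N teacher]]]]]]]]] [VP [V arrived]]]
[S [NP [NP [NP [Det every] [N manuscript]] [RelC [Rel who] [VP [VP [V drew]] [PP [P under] [NP [Det that] [N park]]]]]] [RelC [Rel that] [VP [V arrived] [NP [Det that] [N teacher]]]]] [VP [V arrived]]]
The trees differ in how a recursive rule is bracketed over the same span.

4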